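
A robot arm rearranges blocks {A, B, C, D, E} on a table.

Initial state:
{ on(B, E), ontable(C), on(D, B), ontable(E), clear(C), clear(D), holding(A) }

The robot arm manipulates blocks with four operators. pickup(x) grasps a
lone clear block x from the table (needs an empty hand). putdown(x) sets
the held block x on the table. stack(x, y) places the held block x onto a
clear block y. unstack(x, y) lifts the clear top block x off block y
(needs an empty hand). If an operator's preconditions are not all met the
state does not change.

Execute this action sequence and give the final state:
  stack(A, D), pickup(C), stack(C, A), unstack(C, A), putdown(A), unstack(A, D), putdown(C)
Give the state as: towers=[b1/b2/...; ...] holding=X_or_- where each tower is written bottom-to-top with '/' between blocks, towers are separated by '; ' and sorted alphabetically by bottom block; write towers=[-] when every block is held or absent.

step 1 (stack(A, D)): towers=[C; E/B/D/A] holding=-
step 2 (pickup(C)): towers=[E/B/D/A] holding=C
step 3 (stack(C, A)): towers=[E/B/D/A/C] holding=-
step 4 (unstack(C, A)): towers=[E/B/D/A] holding=C
step 5 (putdown(A)) [no-op]: towers=[E/B/D/A] holding=C
step 6 (unstack(A, D)) [no-op]: towers=[E/B/D/A] holding=C
step 7 (putdown(C)): towers=[C; E/B/D/A] holding=-

towers=[C; E/B/D/A] holding=-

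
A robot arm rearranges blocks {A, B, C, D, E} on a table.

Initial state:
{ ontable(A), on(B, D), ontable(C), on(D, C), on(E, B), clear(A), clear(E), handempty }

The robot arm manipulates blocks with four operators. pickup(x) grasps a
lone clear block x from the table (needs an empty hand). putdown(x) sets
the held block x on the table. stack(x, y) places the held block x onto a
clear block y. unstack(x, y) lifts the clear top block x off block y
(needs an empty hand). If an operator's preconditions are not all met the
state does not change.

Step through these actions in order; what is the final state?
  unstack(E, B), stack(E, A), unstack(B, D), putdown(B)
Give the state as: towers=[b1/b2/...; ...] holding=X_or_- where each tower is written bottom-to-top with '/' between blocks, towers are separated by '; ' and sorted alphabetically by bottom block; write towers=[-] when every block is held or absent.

step 1 (unstack(E, B)): towers=[A; C/D/B] holding=E
step 2 (stack(E, A)): towers=[A/E; C/D/B] holding=-
step 3 (unstack(B, D)): towers=[A/E; C/D] holding=B
step 4 (putdown(B)): towers=[A/E; B; C/D] holding=-

towers=[A/E; B; C/D] holding=-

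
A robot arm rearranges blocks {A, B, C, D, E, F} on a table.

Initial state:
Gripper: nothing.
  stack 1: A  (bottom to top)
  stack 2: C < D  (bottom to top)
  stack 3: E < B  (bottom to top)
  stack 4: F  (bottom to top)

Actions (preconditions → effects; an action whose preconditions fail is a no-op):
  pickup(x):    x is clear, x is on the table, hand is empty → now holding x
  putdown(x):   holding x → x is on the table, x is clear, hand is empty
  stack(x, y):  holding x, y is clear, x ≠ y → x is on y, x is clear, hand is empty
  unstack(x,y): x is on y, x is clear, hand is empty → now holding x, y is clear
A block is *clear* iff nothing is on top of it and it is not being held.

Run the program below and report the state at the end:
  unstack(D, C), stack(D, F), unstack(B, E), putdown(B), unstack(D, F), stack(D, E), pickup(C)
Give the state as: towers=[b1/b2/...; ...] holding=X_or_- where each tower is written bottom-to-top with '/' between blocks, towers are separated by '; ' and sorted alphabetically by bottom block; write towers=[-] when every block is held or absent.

towers=[A; B; E/D; F] holding=C

step 1 (unstack(D, C)): towers=[A; C; E/B; F] holding=D
step 2 (stack(D, F)): towers=[A; C; E/B; F/D] holding=-
step 3 (unstack(B, E)): towers=[A; C; E; F/D] holding=B
step 4 (putdown(B)): towers=[A; B; C; E; F/D] holding=-
step 5 (unstack(D, F)): towers=[A; B; C; E; F] holding=D
step 6 (stack(D, E)): towers=[A; B; C; E/D; F] holding=-
step 7 (pickup(C)): towers=[A; B; E/D; F] holding=C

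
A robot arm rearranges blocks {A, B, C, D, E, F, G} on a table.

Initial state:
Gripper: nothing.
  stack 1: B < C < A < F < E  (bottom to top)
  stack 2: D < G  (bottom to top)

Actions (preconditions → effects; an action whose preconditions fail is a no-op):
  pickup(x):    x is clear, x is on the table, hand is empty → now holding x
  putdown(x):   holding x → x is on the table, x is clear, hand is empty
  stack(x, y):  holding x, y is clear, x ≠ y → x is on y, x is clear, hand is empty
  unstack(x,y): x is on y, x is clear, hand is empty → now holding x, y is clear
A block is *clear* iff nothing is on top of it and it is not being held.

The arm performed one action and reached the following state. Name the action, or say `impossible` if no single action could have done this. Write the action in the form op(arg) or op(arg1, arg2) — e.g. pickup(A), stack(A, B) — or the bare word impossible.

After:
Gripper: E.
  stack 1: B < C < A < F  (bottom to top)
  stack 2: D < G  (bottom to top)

unstack(E, F)

target: towers=[B/C/A/F; D/G] holding=E
     unstack(G, D) → towers=[B/C/A/F/E; D] holding=G
     unstack(E, F) → towers=[B/C/A/F; D/G] holding=E  ← match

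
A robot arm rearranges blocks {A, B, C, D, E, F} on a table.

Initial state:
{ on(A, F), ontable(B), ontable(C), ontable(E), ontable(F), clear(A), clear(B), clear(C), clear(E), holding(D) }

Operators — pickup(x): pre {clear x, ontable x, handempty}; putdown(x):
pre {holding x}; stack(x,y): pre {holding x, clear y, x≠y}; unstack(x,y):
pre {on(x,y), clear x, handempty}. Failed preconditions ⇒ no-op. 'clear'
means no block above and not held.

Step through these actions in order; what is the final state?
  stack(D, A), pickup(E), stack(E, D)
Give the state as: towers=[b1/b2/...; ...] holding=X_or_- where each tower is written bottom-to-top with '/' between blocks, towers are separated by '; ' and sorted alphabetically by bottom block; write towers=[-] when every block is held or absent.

step 1 (stack(D, A)): towers=[B; C; E; F/A/D] holding=-
step 2 (pickup(E)): towers=[B; C; F/A/D] holding=E
step 3 (stack(E, D)): towers=[B; C; F/A/D/E] holding=-

towers=[B; C; F/A/D/E] holding=-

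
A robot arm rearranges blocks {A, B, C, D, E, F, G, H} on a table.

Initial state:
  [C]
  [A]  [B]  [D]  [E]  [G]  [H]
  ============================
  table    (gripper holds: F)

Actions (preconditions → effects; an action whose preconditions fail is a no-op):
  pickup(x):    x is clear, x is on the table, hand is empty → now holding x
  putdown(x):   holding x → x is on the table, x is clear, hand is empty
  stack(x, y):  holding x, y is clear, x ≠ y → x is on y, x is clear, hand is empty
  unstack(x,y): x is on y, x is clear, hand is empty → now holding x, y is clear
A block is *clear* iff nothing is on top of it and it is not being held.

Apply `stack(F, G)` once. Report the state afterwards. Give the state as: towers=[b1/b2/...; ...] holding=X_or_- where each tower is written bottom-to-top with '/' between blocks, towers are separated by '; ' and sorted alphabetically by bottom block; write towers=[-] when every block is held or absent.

before: towers=[A/C; B; D; E; G; H] holding=F
pre[stack(F, G)]: holding(F) ✓, clear(G) ✓, F≠G ✓
all met → apply stack(F, G)
after:  towers=[A/C; B; D; E; G/F; H] holding=-

towers=[A/C; B; D; E; G/F; H] holding=-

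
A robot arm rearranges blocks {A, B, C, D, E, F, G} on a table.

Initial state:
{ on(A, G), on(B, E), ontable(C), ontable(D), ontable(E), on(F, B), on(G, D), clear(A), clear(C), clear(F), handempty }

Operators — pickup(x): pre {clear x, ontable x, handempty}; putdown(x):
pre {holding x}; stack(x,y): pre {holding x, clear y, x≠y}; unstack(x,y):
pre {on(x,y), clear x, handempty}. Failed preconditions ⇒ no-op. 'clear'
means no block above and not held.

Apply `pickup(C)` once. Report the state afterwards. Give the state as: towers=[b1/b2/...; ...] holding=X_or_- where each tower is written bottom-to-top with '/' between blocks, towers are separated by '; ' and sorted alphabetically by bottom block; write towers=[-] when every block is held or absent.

before: towers=[C; D/G/A; E/B/F] holding=-
pre[pickup(C)]: clear(C) yes, ontable(C) yes, handempty yes
all met → apply pickup(C)
after:  towers=[D/G/A; E/B/F] holding=C

towers=[D/G/A; E/B/F] holding=C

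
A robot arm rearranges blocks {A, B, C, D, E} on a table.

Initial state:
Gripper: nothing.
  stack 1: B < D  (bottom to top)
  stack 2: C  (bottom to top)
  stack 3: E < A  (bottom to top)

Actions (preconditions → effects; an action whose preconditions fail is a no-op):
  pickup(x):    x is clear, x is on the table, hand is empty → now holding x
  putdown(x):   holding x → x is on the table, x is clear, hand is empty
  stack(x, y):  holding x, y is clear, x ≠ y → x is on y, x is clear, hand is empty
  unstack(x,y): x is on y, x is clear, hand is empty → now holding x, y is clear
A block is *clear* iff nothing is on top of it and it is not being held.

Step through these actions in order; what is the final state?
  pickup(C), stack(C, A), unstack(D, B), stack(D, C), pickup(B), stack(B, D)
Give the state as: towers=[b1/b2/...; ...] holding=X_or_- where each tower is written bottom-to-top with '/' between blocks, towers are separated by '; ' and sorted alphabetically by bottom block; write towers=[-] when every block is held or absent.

towers=[E/A/C/D/B] holding=-

step 1 (pickup(C)): towers=[B/D; E/A] holding=C
step 2 (stack(C, A)): towers=[B/D; E/A/C] holding=-
step 3 (unstack(D, B)): towers=[B; E/A/C] holding=D
step 4 (stack(D, C)): towers=[B; E/A/C/D] holding=-
step 5 (pickup(B)): towers=[E/A/C/D] holding=B
step 6 (stack(B, D)): towers=[E/A/C/D/B] holding=-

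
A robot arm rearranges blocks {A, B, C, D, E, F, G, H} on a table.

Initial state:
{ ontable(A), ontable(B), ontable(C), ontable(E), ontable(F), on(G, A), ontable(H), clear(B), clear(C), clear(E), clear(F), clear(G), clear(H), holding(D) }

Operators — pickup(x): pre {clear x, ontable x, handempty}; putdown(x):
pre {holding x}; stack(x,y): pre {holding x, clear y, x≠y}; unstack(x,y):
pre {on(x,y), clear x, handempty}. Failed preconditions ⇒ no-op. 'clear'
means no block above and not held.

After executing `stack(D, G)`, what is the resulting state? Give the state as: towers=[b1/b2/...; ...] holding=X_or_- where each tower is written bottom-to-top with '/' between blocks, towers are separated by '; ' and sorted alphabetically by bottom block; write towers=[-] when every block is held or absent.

before: towers=[A/G; B; C; E; F; H] holding=D
pre[stack(D, G)]: holding(D) ok, clear(G) ok, D≠G ok
all met → apply stack(D, G)
after:  towers=[A/G/D; B; C; E; F; H] holding=-

towers=[A/G/D; B; C; E; F; H] holding=-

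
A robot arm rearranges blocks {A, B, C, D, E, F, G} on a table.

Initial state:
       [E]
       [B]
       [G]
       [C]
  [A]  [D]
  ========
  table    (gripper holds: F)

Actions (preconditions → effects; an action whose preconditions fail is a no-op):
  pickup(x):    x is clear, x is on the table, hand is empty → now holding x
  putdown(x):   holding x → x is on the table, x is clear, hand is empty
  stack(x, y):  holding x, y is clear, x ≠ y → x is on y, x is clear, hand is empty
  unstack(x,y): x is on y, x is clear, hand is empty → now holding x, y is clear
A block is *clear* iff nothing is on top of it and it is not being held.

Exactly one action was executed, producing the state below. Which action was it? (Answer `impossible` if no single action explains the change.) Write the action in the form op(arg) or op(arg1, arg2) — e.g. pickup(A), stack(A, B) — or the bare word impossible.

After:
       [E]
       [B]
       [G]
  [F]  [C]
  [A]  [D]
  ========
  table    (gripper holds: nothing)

stack(F, A)

target: towers=[A/F; D/C/G/B/E] holding=-
        putdown(F) → towers=[A; D/C/G/B/E; F] holding=-
       stack(F, A) → towers=[A/F; D/C/G/B/E] holding=-  ← match
       stack(F, E) → towers=[A; D/C/G/B/E/F] holding=-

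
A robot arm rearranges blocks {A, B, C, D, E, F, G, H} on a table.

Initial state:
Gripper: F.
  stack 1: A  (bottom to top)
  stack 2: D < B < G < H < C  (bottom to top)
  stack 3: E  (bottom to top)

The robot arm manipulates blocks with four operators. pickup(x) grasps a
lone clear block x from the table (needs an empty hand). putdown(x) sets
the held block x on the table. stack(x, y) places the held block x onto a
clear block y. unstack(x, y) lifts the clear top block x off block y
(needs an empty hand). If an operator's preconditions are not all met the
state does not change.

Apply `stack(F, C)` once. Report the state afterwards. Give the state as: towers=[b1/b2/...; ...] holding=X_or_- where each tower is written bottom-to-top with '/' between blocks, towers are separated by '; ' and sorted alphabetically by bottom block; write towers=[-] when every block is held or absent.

before: towers=[A; D/B/G/H/C; E] holding=F
pre[stack(F, C)]: holding(F) ✓, clear(C) ✓, F≠C ✓
all met → apply stack(F, C)
after:  towers=[A; D/B/G/H/C/F; E] holding=-

towers=[A; D/B/G/H/C/F; E] holding=-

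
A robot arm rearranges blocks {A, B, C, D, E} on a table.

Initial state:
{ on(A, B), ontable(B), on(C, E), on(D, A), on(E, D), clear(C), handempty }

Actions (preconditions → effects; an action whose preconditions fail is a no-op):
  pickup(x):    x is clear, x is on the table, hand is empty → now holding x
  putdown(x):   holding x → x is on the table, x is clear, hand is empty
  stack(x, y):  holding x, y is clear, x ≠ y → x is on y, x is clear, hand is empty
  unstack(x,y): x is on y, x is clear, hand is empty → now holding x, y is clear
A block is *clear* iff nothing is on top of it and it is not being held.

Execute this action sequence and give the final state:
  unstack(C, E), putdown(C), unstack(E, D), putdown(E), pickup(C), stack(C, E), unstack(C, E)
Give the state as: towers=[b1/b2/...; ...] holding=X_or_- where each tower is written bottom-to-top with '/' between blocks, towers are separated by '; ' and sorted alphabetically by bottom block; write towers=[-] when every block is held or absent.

towers=[B/A/D; E] holding=C

step 1 (unstack(C, E)): towers=[B/A/D/E] holding=C
step 2 (putdown(C)): towers=[B/A/D/E; C] holding=-
step 3 (unstack(E, D)): towers=[B/A/D; C] holding=E
step 4 (putdown(E)): towers=[B/A/D; C; E] holding=-
step 5 (pickup(C)): towers=[B/A/D; E] holding=C
step 6 (stack(C, E)): towers=[B/A/D; E/C] holding=-
step 7 (unstack(C, E)): towers=[B/A/D; E] holding=C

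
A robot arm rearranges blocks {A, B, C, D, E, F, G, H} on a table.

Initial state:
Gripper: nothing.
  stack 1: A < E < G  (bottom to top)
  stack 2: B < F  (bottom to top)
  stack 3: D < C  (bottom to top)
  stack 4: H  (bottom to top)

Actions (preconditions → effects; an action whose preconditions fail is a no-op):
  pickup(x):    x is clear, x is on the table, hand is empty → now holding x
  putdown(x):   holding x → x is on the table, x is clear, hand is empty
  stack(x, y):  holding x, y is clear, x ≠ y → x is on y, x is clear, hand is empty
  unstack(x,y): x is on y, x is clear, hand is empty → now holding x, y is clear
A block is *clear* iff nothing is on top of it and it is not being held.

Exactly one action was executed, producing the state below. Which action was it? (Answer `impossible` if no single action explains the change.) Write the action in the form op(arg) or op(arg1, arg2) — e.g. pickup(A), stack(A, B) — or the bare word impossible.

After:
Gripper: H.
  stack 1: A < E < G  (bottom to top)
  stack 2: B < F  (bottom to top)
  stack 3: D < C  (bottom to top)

target: towers=[A/E/G; B/F; D/C] holding=H
     unstack(G, E) → towers=[A/E; B/F; D/C; H] holding=G
         pickup(H) → towers=[A/E/G; B/F; D/C] holding=H  ← match
     unstack(F, B) → towers=[A/E/G; B; D/C; H] holding=F
     unstack(C, D) → towers=[A/E/G; B/F; D; H] holding=C

pickup(H)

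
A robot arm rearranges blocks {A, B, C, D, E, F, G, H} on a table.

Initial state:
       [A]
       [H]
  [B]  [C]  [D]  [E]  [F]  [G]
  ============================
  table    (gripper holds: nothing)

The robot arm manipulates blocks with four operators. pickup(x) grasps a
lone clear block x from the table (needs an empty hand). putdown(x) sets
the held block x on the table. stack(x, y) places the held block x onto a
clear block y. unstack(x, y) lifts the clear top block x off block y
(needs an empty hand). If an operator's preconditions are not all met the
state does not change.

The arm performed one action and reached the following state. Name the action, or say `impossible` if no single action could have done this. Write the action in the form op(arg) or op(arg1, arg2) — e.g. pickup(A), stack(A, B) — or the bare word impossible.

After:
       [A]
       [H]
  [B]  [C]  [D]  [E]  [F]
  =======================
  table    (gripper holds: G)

pickup(G)

target: towers=[B; C/H/A; D; E; F] holding=G
         pickup(G) → towers=[B; C/H/A; D; E; F] holding=G  ← match
     unstack(A, H) → towers=[B; C/H; D; E; F; G] holding=A
         pickup(E) → towers=[B; C/H/A; D; F; G] holding=E
         pickup(B) → towers=[C/H/A; D; E; F; G] holding=B
         pickup(F) → towers=[B; C/H/A; D; E; G] holding=F
         pickup(D) → towers=[B; C/H/A; E; F; G] holding=D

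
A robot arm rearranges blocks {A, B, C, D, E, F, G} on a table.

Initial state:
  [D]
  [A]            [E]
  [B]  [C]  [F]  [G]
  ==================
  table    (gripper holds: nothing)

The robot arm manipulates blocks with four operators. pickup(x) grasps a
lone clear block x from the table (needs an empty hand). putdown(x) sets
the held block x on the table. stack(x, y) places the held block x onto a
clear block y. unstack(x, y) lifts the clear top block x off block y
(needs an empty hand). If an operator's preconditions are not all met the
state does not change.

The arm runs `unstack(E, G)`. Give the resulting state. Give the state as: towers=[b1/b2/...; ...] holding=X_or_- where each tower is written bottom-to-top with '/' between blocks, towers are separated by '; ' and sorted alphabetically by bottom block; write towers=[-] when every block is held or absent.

before: towers=[B/A/D; C; F; G/E] holding=-
pre[unstack(E, G)]: on(E,G) ✓, clear(E) ✓, handempty ✓
all met → apply unstack(E, G)
after:  towers=[B/A/D; C; F; G] holding=E

towers=[B/A/D; C; F; G] holding=E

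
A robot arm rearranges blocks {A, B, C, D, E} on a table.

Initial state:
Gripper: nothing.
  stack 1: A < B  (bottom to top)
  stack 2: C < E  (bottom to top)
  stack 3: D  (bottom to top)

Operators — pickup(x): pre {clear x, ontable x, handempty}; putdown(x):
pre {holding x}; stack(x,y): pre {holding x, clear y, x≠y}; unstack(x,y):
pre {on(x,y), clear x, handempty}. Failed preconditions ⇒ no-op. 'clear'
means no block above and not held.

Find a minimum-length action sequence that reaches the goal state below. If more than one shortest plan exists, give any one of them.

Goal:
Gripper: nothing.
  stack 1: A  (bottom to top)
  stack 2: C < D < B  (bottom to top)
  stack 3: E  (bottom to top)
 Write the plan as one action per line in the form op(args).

unstack(E, C)
putdown(E)
pickup(D)
stack(D, C)
unstack(B, A)
stack(B, D)

step 1 (unstack(E, C)): towers=[A/B; C; D] holding=E
step 2 (putdown(E)): towers=[A/B; C; D; E] holding=-
step 3 (pickup(D)): towers=[A/B; C; E] holding=D
step 4 (stack(D, C)): towers=[A/B; C/D; E] holding=-
step 5 (unstack(B, A)): towers=[A; C/D; E] holding=B
step 6 (stack(B, D)): towers=[A; C/D/B; E] holding=-
goal check: towers=[A; C/D/B; E] holding=- — reached (length 6, optimal by BFS)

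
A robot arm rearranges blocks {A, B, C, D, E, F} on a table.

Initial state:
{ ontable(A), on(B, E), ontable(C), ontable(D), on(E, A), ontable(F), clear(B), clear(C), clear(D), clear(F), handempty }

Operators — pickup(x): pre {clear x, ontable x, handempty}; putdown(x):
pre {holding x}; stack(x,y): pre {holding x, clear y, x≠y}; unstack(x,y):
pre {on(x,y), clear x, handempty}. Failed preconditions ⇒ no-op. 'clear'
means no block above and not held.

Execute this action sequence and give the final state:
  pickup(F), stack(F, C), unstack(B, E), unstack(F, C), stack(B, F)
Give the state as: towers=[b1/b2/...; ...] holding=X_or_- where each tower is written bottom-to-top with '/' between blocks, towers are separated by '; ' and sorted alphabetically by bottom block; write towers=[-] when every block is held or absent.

step 1 (pickup(F)): towers=[A/E/B; C; D] holding=F
step 2 (stack(F, C)): towers=[A/E/B; C/F; D] holding=-
step 3 (unstack(B, E)): towers=[A/E; C/F; D] holding=B
step 4 (unstack(F, C)) [no-op]: towers=[A/E; C/F; D] holding=B
step 5 (stack(B, F)): towers=[A/E; C/F/B; D] holding=-

towers=[A/E; C/F/B; D] holding=-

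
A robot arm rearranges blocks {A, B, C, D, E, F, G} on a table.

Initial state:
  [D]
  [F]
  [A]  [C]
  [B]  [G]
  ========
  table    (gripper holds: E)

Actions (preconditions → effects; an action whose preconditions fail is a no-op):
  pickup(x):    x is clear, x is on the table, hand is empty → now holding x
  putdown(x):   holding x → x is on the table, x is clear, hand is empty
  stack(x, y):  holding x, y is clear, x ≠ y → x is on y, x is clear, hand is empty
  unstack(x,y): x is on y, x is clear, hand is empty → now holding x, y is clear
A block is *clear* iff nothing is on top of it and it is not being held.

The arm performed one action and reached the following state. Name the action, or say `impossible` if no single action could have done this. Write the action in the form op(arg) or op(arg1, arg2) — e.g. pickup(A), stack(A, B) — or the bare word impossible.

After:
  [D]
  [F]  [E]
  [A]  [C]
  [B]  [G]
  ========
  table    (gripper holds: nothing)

target: towers=[B/A/F/D; G/C/E] holding=-
        putdown(E) → towers=[B/A/F/D; E; G/C] holding=-
       stack(E, D) → towers=[B/A/F/D/E; G/C] holding=-
       stack(E, C) → towers=[B/A/F/D; G/C/E] holding=-  ← match

stack(E, C)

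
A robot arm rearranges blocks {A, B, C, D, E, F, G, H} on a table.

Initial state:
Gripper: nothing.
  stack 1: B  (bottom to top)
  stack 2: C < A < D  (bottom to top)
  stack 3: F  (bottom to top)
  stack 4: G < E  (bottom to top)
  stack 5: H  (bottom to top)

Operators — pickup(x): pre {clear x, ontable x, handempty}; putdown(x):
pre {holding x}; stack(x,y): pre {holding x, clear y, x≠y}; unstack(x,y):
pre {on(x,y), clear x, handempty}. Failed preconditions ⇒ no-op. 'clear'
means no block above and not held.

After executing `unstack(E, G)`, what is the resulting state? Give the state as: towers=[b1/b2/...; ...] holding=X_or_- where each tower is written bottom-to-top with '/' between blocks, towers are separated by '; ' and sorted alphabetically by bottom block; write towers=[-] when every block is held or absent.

before: towers=[B; C/A/D; F; G/E; H] holding=-
pre[unstack(E, G)]: on(E,G) ok, clear(E) ok, handempty ok
all met → apply unstack(E, G)
after:  towers=[B; C/A/D; F; G; H] holding=E

towers=[B; C/A/D; F; G; H] holding=E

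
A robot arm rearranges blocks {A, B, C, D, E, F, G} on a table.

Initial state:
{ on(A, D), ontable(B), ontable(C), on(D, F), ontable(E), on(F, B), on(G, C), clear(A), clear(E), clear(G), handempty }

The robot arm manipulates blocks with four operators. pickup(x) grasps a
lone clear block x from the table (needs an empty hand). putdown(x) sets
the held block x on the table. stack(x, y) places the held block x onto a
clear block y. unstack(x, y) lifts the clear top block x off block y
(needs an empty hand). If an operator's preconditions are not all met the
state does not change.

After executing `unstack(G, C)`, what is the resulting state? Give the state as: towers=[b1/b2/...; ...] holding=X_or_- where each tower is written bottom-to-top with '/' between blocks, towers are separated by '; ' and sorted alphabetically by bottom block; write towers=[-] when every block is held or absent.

before: towers=[B/F/D/A; C/G; E] holding=-
pre[unstack(G, C)]: on(G,C) ✓, clear(G) ✓, handempty ✓
all met → apply unstack(G, C)
after:  towers=[B/F/D/A; C; E] holding=G

towers=[B/F/D/A; C; E] holding=G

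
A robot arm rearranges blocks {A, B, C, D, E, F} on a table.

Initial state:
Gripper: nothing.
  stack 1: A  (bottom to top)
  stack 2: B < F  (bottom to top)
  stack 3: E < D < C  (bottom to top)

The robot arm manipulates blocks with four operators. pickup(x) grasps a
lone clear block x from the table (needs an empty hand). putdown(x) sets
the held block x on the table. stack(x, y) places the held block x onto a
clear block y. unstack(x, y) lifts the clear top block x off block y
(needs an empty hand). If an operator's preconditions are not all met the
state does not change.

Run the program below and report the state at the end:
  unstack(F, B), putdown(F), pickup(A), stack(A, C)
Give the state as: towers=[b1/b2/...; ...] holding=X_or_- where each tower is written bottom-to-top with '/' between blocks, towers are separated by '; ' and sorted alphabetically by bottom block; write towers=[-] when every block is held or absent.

step 1 (unstack(F, B)): towers=[A; B; E/D/C] holding=F
step 2 (putdown(F)): towers=[A; B; E/D/C; F] holding=-
step 3 (pickup(A)): towers=[B; E/D/C; F] holding=A
step 4 (stack(A, C)): towers=[B; E/D/C/A; F] holding=-

towers=[B; E/D/C/A; F] holding=-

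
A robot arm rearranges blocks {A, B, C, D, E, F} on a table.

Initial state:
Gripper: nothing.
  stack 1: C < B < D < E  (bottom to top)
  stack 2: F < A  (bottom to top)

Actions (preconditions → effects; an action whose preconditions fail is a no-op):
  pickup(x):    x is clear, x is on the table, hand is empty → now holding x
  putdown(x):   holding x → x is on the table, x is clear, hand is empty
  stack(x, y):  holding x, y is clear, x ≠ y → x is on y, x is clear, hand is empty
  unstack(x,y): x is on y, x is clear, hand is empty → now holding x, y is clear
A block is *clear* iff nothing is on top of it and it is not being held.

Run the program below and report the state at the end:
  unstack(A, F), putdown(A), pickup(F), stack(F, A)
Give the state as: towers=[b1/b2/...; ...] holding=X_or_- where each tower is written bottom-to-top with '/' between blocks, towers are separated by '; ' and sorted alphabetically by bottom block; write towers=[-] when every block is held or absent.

step 1 (unstack(A, F)): towers=[C/B/D/E; F] holding=A
step 2 (putdown(A)): towers=[A; C/B/D/E; F] holding=-
step 3 (pickup(F)): towers=[A; C/B/D/E] holding=F
step 4 (stack(F, A)): towers=[A/F; C/B/D/E] holding=-

towers=[A/F; C/B/D/E] holding=-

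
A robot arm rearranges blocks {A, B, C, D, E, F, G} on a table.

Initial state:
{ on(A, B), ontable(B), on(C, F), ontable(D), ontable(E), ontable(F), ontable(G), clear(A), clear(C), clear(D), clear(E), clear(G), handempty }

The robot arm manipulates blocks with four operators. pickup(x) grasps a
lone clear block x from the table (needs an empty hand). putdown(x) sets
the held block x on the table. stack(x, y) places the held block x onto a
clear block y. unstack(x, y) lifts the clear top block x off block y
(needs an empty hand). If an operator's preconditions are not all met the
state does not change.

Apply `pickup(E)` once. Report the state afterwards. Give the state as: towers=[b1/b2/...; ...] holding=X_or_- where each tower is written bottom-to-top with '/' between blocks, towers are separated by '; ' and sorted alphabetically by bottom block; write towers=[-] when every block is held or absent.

before: towers=[B/A; D; E; F/C; G] holding=-
pre[pickup(E)]: clear(E) ok, ontable(E) ok, handempty ok
all met → apply pickup(E)
after:  towers=[B/A; D; F/C; G] holding=E

towers=[B/A; D; F/C; G] holding=E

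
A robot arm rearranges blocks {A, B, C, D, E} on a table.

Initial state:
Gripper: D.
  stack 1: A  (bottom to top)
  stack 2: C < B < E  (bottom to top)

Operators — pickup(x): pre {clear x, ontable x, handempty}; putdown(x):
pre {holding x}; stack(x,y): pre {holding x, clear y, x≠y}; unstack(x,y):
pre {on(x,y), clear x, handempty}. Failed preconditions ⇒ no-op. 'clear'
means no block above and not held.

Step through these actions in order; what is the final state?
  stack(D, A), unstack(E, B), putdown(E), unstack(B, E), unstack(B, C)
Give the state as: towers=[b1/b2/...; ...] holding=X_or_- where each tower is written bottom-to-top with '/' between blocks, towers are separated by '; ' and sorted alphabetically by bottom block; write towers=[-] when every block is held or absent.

step 1 (stack(D, A)): towers=[A/D; C/B/E] holding=-
step 2 (unstack(E, B)): towers=[A/D; C/B] holding=E
step 3 (putdown(E)): towers=[A/D; C/B; E] holding=-
step 4 (unstack(B, E)) [no-op]: towers=[A/D; C/B; E] holding=-
step 5 (unstack(B, C)): towers=[A/D; C; E] holding=B

towers=[A/D; C; E] holding=B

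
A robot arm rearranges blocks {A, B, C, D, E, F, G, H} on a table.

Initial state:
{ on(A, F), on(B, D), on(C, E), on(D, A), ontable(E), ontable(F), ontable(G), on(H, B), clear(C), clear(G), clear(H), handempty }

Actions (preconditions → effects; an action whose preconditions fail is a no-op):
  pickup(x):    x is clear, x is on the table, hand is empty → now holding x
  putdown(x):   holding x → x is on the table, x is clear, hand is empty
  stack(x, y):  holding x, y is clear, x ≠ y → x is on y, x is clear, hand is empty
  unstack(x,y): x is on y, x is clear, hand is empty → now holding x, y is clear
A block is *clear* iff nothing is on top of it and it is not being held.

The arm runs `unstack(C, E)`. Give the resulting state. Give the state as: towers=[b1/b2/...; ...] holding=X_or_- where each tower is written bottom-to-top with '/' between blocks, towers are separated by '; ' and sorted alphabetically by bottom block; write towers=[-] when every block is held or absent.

before: towers=[E/C; F/A/D/B/H; G] holding=-
pre[unstack(C, E)]: on(C,E) yes, clear(C) yes, handempty yes
all met → apply unstack(C, E)
after:  towers=[E; F/A/D/B/H; G] holding=C

towers=[E; F/A/D/B/H; G] holding=C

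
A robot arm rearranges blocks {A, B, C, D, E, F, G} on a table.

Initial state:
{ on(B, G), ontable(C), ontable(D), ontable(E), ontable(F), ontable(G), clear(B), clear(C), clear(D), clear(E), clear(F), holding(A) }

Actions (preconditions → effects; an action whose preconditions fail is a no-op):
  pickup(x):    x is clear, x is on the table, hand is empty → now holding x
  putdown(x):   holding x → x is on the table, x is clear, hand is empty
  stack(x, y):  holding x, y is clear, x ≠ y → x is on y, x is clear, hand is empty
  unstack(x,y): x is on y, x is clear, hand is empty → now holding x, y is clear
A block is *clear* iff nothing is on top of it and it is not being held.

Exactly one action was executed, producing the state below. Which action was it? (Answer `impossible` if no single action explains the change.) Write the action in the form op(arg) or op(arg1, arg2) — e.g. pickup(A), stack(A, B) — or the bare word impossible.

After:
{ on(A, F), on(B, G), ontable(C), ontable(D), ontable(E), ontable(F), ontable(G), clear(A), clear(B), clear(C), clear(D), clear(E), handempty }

target: towers=[C; D; E; F/A; G/B] holding=-
        putdown(A) → towers=[A; C; D; E; F; G/B] holding=-
       stack(A, B) → towers=[C; D; E; F; G/B/A] holding=-
       stack(A, F) → towers=[C; D; E; F/A; G/B] holding=-  ← match
       stack(A, D) → towers=[C; D/A; E; F; G/B] holding=-
       stack(A, E) → towers=[C; D; E/A; F; G/B] holding=-
       stack(A, C) → towers=[C/A; D; E; F; G/B] holding=-

stack(A, F)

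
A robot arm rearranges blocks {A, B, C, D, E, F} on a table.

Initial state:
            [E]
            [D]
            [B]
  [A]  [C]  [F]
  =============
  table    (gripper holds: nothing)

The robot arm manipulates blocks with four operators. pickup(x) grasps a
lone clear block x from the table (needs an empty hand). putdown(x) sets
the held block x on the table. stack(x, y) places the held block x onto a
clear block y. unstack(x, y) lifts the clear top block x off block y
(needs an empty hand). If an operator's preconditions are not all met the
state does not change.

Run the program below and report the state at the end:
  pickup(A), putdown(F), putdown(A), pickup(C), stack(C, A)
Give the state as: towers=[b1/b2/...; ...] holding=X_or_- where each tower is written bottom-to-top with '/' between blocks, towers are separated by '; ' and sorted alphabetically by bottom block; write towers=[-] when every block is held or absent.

towers=[A/C; F/B/D/E] holding=-

step 1 (pickup(A)): towers=[C; F/B/D/E] holding=A
step 2 (putdown(F)) [no-op]: towers=[C; F/B/D/E] holding=A
step 3 (putdown(A)): towers=[A; C; F/B/D/E] holding=-
step 4 (pickup(C)): towers=[A; F/B/D/E] holding=C
step 5 (stack(C, A)): towers=[A/C; F/B/D/E] holding=-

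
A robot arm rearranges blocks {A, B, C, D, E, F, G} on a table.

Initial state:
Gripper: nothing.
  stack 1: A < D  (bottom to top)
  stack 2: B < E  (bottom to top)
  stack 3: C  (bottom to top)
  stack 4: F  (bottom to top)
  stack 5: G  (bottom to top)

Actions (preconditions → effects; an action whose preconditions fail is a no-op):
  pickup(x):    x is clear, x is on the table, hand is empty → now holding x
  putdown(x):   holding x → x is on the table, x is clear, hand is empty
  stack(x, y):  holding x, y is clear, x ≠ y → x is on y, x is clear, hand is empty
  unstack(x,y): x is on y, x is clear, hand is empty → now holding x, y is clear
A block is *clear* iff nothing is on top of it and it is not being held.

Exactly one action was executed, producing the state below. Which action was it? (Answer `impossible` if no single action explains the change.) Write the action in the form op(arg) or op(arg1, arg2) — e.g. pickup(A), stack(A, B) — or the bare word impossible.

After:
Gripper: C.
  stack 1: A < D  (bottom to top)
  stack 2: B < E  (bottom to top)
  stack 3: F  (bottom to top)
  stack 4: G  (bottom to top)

pickup(C)

target: towers=[A/D; B/E; F; G] holding=C
         pickup(F) → towers=[A/D; B/E; C; G] holding=F
         pickup(G) → towers=[A/D; B/E; C; F] holding=G
     unstack(D, A) → towers=[A; B/E; C; F; G] holding=D
     unstack(E, B) → towers=[A/D; B; C; F; G] holding=E
         pickup(C) → towers=[A/D; B/E; F; G] holding=C  ← match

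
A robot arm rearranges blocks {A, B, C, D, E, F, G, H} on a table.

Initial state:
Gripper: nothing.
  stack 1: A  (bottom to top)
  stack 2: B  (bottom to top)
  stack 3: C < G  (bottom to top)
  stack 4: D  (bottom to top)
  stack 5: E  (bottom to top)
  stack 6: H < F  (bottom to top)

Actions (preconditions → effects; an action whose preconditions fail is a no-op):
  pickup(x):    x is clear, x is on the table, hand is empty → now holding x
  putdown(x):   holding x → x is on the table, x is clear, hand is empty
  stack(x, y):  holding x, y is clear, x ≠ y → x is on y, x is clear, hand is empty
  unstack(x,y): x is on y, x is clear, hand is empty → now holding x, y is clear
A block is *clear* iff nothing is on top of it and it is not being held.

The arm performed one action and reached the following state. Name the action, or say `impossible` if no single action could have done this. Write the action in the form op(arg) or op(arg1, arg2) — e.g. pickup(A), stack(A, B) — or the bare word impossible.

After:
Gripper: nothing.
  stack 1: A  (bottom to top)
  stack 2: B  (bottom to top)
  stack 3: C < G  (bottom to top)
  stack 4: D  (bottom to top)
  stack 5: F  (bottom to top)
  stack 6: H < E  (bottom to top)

impossible

target: towers=[A; B; C/G; D; F; H/E] holding=-
     unstack(G, C) → towers=[A; B; C; D; E; H/F] holding=G
         pickup(A) → towers=[B; C/G; D; E; H/F] holding=A
         pickup(E) → towers=[A; B; C/G; D; H/F] holding=E
         pickup(B) → towers=[A; C/G; D; E; H/F] holding=B
     unstack(F, H) → towers=[A; B; C/G; D; E; H] holding=F
         pickup(D) → towers=[A; B; C/G; E; H/F] holding=D
none of the 6 applicable actions match → impossible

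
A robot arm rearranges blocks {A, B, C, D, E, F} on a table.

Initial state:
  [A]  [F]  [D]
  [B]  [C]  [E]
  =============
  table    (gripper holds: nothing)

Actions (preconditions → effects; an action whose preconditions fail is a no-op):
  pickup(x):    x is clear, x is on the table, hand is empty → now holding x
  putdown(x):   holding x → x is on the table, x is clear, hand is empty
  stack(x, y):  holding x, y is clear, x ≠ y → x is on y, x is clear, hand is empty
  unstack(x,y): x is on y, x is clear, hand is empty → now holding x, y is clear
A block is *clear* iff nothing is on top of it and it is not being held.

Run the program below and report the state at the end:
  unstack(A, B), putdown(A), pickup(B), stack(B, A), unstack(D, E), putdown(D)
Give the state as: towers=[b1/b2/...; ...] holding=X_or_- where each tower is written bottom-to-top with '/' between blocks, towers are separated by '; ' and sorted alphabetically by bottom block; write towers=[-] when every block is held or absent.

towers=[A/B; C/F; D; E] holding=-

step 1 (unstack(A, B)): towers=[B; C/F; E/D] holding=A
step 2 (putdown(A)): towers=[A; B; C/F; E/D] holding=-
step 3 (pickup(B)): towers=[A; C/F; E/D] holding=B
step 4 (stack(B, A)): towers=[A/B; C/F; E/D] holding=-
step 5 (unstack(D, E)): towers=[A/B; C/F; E] holding=D
step 6 (putdown(D)): towers=[A/B; C/F; D; E] holding=-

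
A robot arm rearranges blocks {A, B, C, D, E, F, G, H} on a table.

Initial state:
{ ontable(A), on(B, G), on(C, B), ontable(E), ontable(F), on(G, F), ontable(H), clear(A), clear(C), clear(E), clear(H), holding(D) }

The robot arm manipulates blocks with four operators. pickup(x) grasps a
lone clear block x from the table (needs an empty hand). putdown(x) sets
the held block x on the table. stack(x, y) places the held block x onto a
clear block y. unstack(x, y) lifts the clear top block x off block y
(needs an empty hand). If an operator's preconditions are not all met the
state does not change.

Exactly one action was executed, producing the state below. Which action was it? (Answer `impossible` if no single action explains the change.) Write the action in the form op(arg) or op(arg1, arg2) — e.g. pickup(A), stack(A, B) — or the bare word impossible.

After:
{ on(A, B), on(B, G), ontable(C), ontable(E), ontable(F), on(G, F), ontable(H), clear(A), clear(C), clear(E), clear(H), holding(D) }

target: towers=[C; E; F/G/B/A; H] holding=D
        putdown(D) → towers=[A; D; E; F/G/B/C; H] holding=-
       stack(D, A) → towers=[A/D; E; F/G/B/C; H] holding=-
       stack(D, E) → towers=[A; E/D; F/G/B/C; H] holding=-
       stack(D, H) → towers=[A; E; F/G/B/C; H/D] holding=-
       stack(D, C) → towers=[A; E; F/G/B/C/D; H] holding=-
none of the 5 applicable actions match → impossible

impossible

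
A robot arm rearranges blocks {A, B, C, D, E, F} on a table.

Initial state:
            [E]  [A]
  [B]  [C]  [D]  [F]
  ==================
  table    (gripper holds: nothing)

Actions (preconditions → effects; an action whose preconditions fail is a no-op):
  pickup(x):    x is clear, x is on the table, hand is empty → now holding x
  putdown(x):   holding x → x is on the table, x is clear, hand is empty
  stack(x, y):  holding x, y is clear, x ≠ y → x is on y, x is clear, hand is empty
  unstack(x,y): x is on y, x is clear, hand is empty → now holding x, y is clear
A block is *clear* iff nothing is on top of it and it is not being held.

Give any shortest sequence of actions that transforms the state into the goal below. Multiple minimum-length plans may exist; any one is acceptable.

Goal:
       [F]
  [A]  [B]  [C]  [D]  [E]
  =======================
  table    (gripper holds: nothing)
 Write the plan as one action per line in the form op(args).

unstack(A, F)
putdown(A)
pickup(F)
stack(F, B)
unstack(E, D)
putdown(E)

step 1 (unstack(A, F)): towers=[B; C; D/E; F] holding=A
step 2 (putdown(A)): towers=[A; B; C; D/E; F] holding=-
step 3 (pickup(F)): towers=[A; B; C; D/E] holding=F
step 4 (stack(F, B)): towers=[A; B/F; C; D/E] holding=-
step 5 (unstack(E, D)): towers=[A; B/F; C; D] holding=E
step 6 (putdown(E)): towers=[A; B/F; C; D; E] holding=-
goal check: towers=[A; B/F; C; D; E] holding=- — reached (length 6, optimal by BFS)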